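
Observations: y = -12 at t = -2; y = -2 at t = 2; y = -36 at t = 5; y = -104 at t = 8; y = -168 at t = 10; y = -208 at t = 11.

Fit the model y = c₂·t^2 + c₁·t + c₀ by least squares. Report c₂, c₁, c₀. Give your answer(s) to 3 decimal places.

From the data, Σt^2·t^2 = 29394, Σt^2·t = 2968, Σt^2 = 318, Σt·t = 318, Σt = 34, Σ1 = 6.
For Mᵀy: Σt^2·y = -49580, Σt·y = -4960, Σy = -530.
MᵀM·[c₂, c₁, c₀]ᵀ = Mᵀy becomes [[29394, 2968, 318]; [2968, 318, 34]; [318, 34, 6]]·[c₂, c₁, c₀]ᵀ = [-49580, -4960, -530]ᵀ.
Row-reducing yields c₂ = -102985/53031, c₁ = 3945/1607, c₀ = 36085/53031.

c₂ = -1.942, c₁ = 2.455, c₀ = 0.680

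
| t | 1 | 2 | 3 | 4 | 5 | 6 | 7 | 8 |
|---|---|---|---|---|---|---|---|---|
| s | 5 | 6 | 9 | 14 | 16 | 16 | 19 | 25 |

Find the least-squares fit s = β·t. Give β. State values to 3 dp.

β = 2.985

The normal system XᵀX·[β]ᵀ = Xᵀs is [[204]]·[β]ᵀ = [609]ᵀ.
Hence β = 609 / 204 ≈ 2.98529.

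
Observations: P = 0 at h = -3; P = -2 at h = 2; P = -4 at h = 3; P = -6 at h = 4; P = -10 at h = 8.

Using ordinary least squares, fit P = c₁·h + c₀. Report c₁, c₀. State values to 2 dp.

c₁ = -0.93, c₀ = -1.80

Forming XᵀX = [[102, 14]; [14, 5]] and XᵀP = [-120, -22]ᵀ gives XᵀX·[c₁, c₀]ᵀ = XᵀP.
det = 102·5 − 14² = 314.
c₁ = ((-120)·5 − 14·(-22))/314 = -146/157; c₀ = (102·(-22) − 14·(-120))/314 = -282/157.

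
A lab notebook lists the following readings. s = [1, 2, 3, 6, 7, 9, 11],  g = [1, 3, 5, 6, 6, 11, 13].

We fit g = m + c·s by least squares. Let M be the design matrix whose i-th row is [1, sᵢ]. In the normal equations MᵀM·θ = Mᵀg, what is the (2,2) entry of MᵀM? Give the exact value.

301

Row 2 ↔ basis s, column 2 ↔ basis s, so (MᵀM)_{2,2} = Σᵢ (s)·(s) = (1)·(1) + (2)·(2) + (3)·(3) + (6)·(6) + (7)·(7) + (9)·(9) + (11)·(11) = 301.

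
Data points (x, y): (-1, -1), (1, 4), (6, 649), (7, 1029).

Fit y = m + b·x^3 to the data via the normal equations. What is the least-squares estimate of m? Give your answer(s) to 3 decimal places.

m = 1.558

The normal equations are: 4·m + 559·b = 1681;  559·m + 164307·b = 493136.
(Σ1 = 4, Σx^3 = 559, Σx^3·x^3 = 164307, Σy = 1681, Σx^3·y = 493136.)
Eliminating b: 164307·(row 1) − 559·(row 2) gives 344747·m = 164307·1681 − 559·493136 = 537043, so m = 41311/26519.
Then b = (493136 − 559·(41311/26519))/164307 = 1032865/344747.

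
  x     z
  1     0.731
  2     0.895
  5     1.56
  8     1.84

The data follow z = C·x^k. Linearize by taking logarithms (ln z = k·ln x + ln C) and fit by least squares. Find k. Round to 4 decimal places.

Taking logs, ln z = k·ln x + ln C, so regress ln z on ln x.
XᵀX = [[7.3948, 4.3820]; [4.3820, 4]], rhs = [1.9068, 0.6302]ᵀ  (here Σln x = 4.3820, Σ(ln x)² = 7.3948, Σln z = 0.6302, Σln x·ln z = 1.9068).
Slope k = (n·Σln x·ln z − Σln x·Σln z)/(n·Σ(ln x)² − (Σln x)²) = (4·1.9068 − 4.3820·0.6302)/10.3771 = 0.46888; ln C = (Σln z − k·Σln x)/n = -0.35612.

k = 0.4689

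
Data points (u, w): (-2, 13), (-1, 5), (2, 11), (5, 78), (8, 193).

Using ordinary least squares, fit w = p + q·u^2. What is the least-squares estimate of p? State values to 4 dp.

Setting ∂/∂p … = 0 gives: 5·p + 98·q = 300;  98·p + 4754·q = 14403.
Eliminating q: 4754·(row 1) − 98·(row 2) gives 14166·p = 4754·300 − 98·14403 = 14706, so p = 817/787.
Then q = (14403 − 98·(817/787))/4754 = 4735/1574.

p = 1.0381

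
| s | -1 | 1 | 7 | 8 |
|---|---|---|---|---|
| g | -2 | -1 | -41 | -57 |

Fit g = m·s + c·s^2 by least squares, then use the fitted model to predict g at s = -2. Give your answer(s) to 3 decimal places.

ĝ = -6.115

With design matrix M, MᵀM = [[115, 855]; [855, 6499]] and Mᵀg = [-742, -5660]ᵀ.
Eliminating c: 6499·(row 1) − 855·(row 2) gives 16360·m = 6499·(-742) − 855·(-5660) = 17042, so m = 8521/8180.
Then c = ((-5660) − 855·(8521/8180))/6499 = -1649/1636.
At s = -2: ĝ = (8521/8180)·(-2) + (-1649/1636)·(4) = -25011/4090.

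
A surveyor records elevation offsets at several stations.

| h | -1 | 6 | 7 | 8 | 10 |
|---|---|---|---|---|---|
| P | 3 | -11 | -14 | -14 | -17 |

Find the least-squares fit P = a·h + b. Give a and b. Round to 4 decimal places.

From the data, Σh·h = 250, Σh = 30, Σ1 = 5.
Right-hand side: Σh·P = -449, ΣP = -53.
Determinant 250·5 − 30² = 350.
a = ((-449)·5 − 30·(-53))/350 = -131/70; b = (250·(-53) − 30·(-449))/350 = 22/35.

a = -1.8714, b = 0.6286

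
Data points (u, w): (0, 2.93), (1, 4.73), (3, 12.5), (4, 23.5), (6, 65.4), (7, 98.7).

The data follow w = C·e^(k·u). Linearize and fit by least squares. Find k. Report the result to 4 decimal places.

k = 0.5118

Taking logs, ln w = k·u + ln C, so regress ln w on u.
Σu = 21.0000, Σ(u)² = 111.0000, Σln w = 17.0843, Σu·ln w = 78.9868.
Equations: 111.0000·k + 21.0000·ln C = 78.9868;  21.0000·k + 6·ln C = 17.0843.
Slope k = (n·Σu·ln w − Σu·Σln w)/(n·Σ(u)² − (Σu)²) = (6·78.9868 − 21.0000·17.0843)/225.0000 = 0.51178; ln C = (Σln w − k·Σu)/n = 1.05613.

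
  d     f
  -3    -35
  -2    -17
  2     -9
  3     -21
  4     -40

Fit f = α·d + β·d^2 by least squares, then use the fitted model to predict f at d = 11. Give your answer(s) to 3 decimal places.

f̂ = -349.821

AᵀA·[α, β]ᵀ = Aᵀf reads: 42·α + 64·β = -102;  64·α + 450·β = -1248.
Eliminating β: 450·(row 1) − 64·(row 2) gives 14804·α = 450·(-102) − 64·(-1248) = 33972, so α = 8493/3701.
Then β = ((-1248) − 64·(8493/3701))/450 = -11472/3701.
At d = 11: f̂ = (8493/3701)·(11) + (-11472/3701)·(121) = -1294689/3701.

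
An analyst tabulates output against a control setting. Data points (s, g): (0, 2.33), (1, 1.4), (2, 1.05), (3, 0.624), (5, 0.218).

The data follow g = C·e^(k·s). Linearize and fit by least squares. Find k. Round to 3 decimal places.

k = -0.467

Linearized form: ln g = k·s + ln C. From the 5 transformed points,
AᵀA = [[39.0000, 11.0000]; [11.0000, 5]], rhs = [-8.5971, -0.7637]ᵀ  (here Σs = 11.0000, Σ(s)² = 39.0000, Σln g = -0.7637, Σs·ln g = -8.5971).
Δ = 39.0000·5 − (11.0000)² = 74.0000; k = (-8.5971·5 − 11.0000·-0.7637)/74.0000 = -0.46735, ln C = (39.0000·-0.7637 − 11.0000·-8.5971)/74.0000 = 0.87543.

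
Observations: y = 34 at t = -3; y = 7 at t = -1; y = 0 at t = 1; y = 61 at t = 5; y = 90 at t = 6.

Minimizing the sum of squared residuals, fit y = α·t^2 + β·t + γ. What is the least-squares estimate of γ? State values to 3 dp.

Forming MᵀM = [[2004, 314, 72]; [314, 72, 8]; [72, 8, 5]] and Mᵀy = [5078, 736, 192]ᵀ gives MᵀM·[α, β, γ]ᵀ = Mᵀy.
Row-reducing yields α = 64620/22171, β = -56411/22171, γ = 11096/22171.

γ = 0.500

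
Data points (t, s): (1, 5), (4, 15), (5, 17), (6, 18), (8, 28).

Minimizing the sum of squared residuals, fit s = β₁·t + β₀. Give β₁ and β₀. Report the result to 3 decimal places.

β₁ = 3.119, β₀ = 1.627

Forming AᵀA = [[142, 24]; [24, 5]] and Aᵀs = [482, 83]ᵀ gives AᵀA·[β₁, β₀]ᵀ = Aᵀs.
det = 142·5 − 24² = 134.
β₁ = (482·5 − 24·83)/134 = 209/67; β₀ = (142·83 − 24·482)/134 = 109/67.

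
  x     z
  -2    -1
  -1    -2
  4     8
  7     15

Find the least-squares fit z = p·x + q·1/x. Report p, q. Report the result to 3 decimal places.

From the data, Σx·x = 70, Σx·1/x = 4, Σ1/x·1/x = 1045/784.
Moment sums: Σx·z = 141, Σ1/x·z = 93/14.
Determinant 70·(1045/784) − 4² = 4329/56.
p = (141·(1045/784) − 4·(93/14))/(4329/56) = 14057/6734; q = (70·(93/14) − 4·141)/(4329/56) = -616/481.

p = 2.087, q = -1.281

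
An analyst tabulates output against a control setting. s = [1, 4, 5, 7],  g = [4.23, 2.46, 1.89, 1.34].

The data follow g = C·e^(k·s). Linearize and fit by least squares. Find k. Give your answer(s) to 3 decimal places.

k = -0.194

With ln gᵢ as the transformed response and sᵢ as the regressor:
Over the data: Σs = 17.0000, Σ(s)² = 91.0000, Σln g = 3.2716, Σs·ln g = 10.2744.
Normal system: [[91.0000, 17.0000]; [17.0000, 4]]·[k, ln C]ᵀ = [10.2744, 3.2716]ᵀ.
Δ = 91.0000·4 − (17.0000)² = 75.0000; k = (10.2744·4 − 17.0000·3.2716)/75.0000 = -0.19360, ln C = (91.0000·3.2716 − 17.0000·10.2744)/75.0000 = 1.64068.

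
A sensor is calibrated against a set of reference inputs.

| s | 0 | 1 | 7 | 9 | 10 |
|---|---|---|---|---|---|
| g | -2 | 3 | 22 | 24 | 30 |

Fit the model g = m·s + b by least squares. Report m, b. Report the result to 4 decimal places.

m = 3.0188, b = -0.9014

Sums needed: Σs·s = 231, Σs = 27, Σ1 = 5.
Right-hand side: Σs·g = 673, Σg = 77.
So AᵀA·[m, b]ᵀ = Aᵀg: [[231, 27]; [27, 5]]·[m, b]ᵀ = [673, 77]ᵀ.
Eliminating b: 5·(row 1) − 27·(row 2) gives 426·m = 5·673 − 27·77 = 1286, so m = 643/213.
Then b = (77 − 27·(643/213))/5 = -64/71.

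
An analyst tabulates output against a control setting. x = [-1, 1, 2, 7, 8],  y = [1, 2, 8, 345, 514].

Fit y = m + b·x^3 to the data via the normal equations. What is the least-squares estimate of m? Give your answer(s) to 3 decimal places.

m = 1.026

Forming AᵀA = [[5, 863]; [863, 379859]] and Aᵀy = [870, 381568]ᵀ gives AᵀA·[m, b]ᵀ = Aᵀy.
Eliminating b: 379859·(row 1) − 863·(row 2) gives 1154526·m = 379859·870 − 863·381568 = 1184146, so m = 592073/577263.
Then b = (381568 − 863·(592073/577263))/379859 = 578515/577263.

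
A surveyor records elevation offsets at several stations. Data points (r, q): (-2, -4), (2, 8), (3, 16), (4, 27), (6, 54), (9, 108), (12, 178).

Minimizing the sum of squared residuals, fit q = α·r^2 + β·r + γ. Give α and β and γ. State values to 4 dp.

Sums needed: Σr^2·r^2 = 28962, Σr^2·r = 2764, Σr^2 = 294, Σr·r = 294, Σr = 34, Σ1 = 7.
Moment sums: Σr^2·q = 36916, Σr·q = 3612, Σq = 387.
So XᵀX·[α, β, γ]ᵀ = Xᵀq: [[28962, 2764, 294]; [2764, 294, 34]; [294, 34, 7]]·[α, β, γ]ᵀ = [36916, 3612, 387]ᵀ.
Row-reducing yields α = 609197/622889, β = 2057585/622889, γ = -1143395/622889.

α = 0.9780, β = 3.3033, γ = -1.8356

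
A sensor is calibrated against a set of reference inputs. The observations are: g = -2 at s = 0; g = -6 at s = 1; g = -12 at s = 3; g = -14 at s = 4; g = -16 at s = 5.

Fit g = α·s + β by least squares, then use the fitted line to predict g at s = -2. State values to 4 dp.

Sums needed: Σs·s = 51, Σs = 13, Σ1 = 5.
Moment sums: Σs·g = -178, Σg = -50.
Normal equations: [[51, 13]; [13, 5]]·[α, β]ᵀ = [-178, -50]ᵀ.
Eliminating β: 5·(row 1) − 13·(row 2) gives 86·α = 5·(-178) − 13·(-50) = -240, so α = -120/43.
Then β = ((-50) − 13·(-120/43))/5 = -118/43.
At s = -2: ĝ = (-120/43)·(-2) + (-118/43)·(1) = 122/43.

ĝ = 2.8372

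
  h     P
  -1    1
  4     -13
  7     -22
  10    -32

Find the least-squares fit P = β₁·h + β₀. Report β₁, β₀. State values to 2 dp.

β₁ = -2.98, β₀ = -1.58

Setting ∂/∂β₁ … = 0 gives: 166·β₁ + 20·β₀ = -527;  20·β₁ + 4·β₀ = -66.
Δ = 166·4 − 20² = 264.
β₁ = ((-527)·4 − 20·(-66))/264 = -197/66; β₀ = (166·(-66) − 20·(-527))/264 = -52/33.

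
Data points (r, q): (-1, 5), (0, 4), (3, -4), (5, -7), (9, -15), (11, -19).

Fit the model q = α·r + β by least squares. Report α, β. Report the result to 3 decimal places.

Setting ∂/∂α … = 0 gives: 237·α + 27·β = -396;  27·α + 6·β = -36.
det = 237·6 − 27² = 693.
α = ((-396)·6 − 27·(-36))/693 = -156/77; β = (237·(-36) − 27·(-396))/693 = 240/77.

α = -2.026, β = 3.117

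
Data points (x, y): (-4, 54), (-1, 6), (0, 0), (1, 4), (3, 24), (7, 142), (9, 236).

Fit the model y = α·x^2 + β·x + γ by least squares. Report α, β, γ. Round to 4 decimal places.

Sums needed: Σx^2·x^2 = 9301, Σx^2·x = 1035, Σx^2 = 157, Σx·x = 157, Σx = 15, Σ1 = 7.
Right-hand side: Σx^2·y = 27164, Σx·y = 2972, Σy = 466.
Solving the 3×3 system (Gaussian elimination) gives α = 619559/204432, β = -78421/68144, γ = 108821/102216.

α = 3.0306, β = -1.1508, γ = 1.0646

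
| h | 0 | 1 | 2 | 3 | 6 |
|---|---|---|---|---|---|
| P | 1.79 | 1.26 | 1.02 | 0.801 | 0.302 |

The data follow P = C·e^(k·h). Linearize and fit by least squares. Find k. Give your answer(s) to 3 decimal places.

Linearized form: ln P = k·h + ln C. From the 5 transformed points,
XᵀX = [[50.0000, 12.0000]; [12.0000, 5]], rhs = [-7.5789, -0.5861]ᵀ  (here Σh = 12.0000, Σ(h)² = 50.0000, Σln P = -0.5861, Σh·ln P = -7.5789).
Solving (det = 106.0000): k = -0.29115, ln C = 0.58153.

k = -0.291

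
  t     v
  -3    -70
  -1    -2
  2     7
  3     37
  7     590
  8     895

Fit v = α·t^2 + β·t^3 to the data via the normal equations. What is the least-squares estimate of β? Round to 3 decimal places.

β = 1.976

From the data, Σt^2·t^2 = 6676, Σt^2·t^3 = 49606, Σt^3·t^3 = 381316.
Moment sums: Σt^2·v = 85919, Σt^3·v = 663557.
So AᵀA·[α, β]ᵀ = Aᵀv: [[6676, 49606]; [49606, 381316]]·[α, β]ᵀ = [85919, 663557]ᵀ.
Eliminating β: 381316·(row 1) − 49606·(row 2) gives 84910380·α = 381316·85919 − 49606·663557 = -154119138, so α = -597361/329110.
Then β = (663557 − 49606·(-597361/329110))/381316 = 650421/329110.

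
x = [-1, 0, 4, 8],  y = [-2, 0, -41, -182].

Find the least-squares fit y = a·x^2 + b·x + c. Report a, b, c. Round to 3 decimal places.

a = -3.040, b = 1.408, c = 1.430

Forming AᵀA = [[4353, 575, 81]; [575, 81, 11]; [81, 11, 4]] and Aᵀy = [-12306, -1618, -225]ᵀ gives AᵀA·[a, b, c]ᵀ = Aᵀy.
Row-reducing yields a = -20657/6796, b = 9567/6796, c = 2430/1699.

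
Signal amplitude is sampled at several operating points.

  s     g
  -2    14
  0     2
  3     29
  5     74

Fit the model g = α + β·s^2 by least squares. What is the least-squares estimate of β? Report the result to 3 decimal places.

With design matrix X, XᵀX = [[4, 38]; [38, 722]] and Xᵀg = [119, 2167]ᵀ.
Eliminating β: 722·(row 1) − 38·(row 2) gives 1444·α = 722·119 − 38·2167 = 3572, so α = 47/19.
Then β = (2167 − 38·(47/19))/722 = 2073/722.

β = 2.871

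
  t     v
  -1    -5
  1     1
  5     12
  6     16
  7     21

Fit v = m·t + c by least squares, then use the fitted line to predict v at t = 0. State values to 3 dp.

Normal-equation sums: Σt·t = 112, Σt = 18, Σ1 = 5.
And Σt·v = 309, Σv = 45.
Eliminating c: 5·(row 1) − 18·(row 2) gives 236·m = 5·309 − 18·45 = 735, so m = 735/236.
Then c = (45 − 18·(735/236))/5 = -261/118.
At t = 0: v̂ = (735/236)·(0) + (-261/118)·(1) = -261/118.

v̂ = -2.212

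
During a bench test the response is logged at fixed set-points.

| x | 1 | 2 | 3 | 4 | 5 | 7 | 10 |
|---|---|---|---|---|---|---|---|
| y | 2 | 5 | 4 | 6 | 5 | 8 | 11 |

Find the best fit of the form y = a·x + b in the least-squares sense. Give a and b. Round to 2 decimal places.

With design matrix A, AᵀA = [[204, 32]; [32, 7]] and Aᵀy = [239, 41]ᵀ.
det = 204·7 − 32² = 404.
a = (239·7 − 32·41)/404 = 361/404; b = (204·41 − 32·239)/404 = 179/101.

a = 0.89, b = 1.77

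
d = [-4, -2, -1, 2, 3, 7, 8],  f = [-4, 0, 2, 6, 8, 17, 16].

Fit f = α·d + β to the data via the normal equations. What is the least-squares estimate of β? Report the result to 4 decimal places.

Normal-equation sums: Σd·d = 147, Σd = 13, Σ1 = 7.
Right-hand side: Σd·f = 297, Σf = 45.
Normal equations: [[147, 13]; [13, 7]]·[α, β]ᵀ = [297, 45]ᵀ.
Determinant 147·7 − 13² = 860.
α = (297·7 − 13·45)/860 = 747/430; β = (147·45 − 13·297)/860 = 1377/430.

β = 3.2023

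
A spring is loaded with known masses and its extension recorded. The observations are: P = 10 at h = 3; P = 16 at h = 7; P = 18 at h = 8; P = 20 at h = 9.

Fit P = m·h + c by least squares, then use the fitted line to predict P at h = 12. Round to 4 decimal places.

P̂ = 24.6024

The normal equations are: 203·m + 27·c = 466;  27·m + 4·c = 64.
(Σh·h = 203, Σh = 27, Σ1 = 4, Σh·P = 466, ΣP = 64.)
Determinant 203·4 − 27² = 83.
m = (466·4 − 27·64)/83 = 136/83; c = (203·64 − 27·466)/83 = 410/83.
At h = 12: P̂ = (136/83)·(12) + (410/83)·(1) = 2042/83.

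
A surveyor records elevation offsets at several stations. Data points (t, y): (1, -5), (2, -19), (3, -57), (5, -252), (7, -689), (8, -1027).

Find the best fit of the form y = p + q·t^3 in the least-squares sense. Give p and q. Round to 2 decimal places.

Forming AᵀA = [[6, 1016]; [1016, 396212]] and Aᵀy = [-2049, -795347]ᵀ gives AᵀA·[p, q]ᵀ = Aᵀy.
Eliminating q: 396212·(row 1) − 1016·(row 2) gives 1345016·p = 396212·(-2049) − 1016·(-795347) = -3765836, so p = -941459/336254.
Then q = ((-795347) − 1016·(-941459/336254))/396212 = -1345149/672508.

p = -2.80, q = -2.00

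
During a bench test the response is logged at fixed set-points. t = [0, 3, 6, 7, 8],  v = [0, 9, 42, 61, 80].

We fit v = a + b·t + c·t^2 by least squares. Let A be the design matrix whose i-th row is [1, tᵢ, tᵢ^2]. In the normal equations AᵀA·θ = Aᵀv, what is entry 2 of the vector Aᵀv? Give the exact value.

Entry 2 ↔ basis t, so (Aᵀv)_{2} = Σᵢ (t)·vᵢ = (0)·(0) + (3)·(9) + (6)·(42) + (7)·(61) + (8)·(80) = 1346.

1346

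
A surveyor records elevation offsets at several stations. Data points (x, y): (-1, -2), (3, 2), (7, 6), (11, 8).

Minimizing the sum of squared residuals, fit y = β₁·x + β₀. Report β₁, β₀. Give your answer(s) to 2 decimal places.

β₁ = 0.85, β₀ = -0.75

From the data, Σx·x = 180, Σx = 20, Σ1 = 4.
Right-hand side: Σx·y = 138, Σy = 14.
So AᵀA·[β₁, β₀]ᵀ = Aᵀy: [[180, 20]; [20, 4]]·[β₁, β₀]ᵀ = [138, 14]ᵀ.
Determinant 180·4 − 20² = 320.
β₁ = (138·4 − 20·14)/320 = 17/20; β₀ = (180·14 − 20·138)/320 = -3/4.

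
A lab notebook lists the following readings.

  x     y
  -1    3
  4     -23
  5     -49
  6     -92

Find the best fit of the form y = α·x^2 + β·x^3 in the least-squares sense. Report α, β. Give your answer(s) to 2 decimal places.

Compute the Gram sums: Σx^2·x^2 = 2178, Σx^2·x^3 = 11924, Σx^3·x^3 = 66378.
Right-hand side: Σx^2·y = -4902, Σx^3·y = -27472.
Normal equations: [[2178, 11924]; [11924, 66378]]·[α, β]ᵀ = [-4902, -27472]ᵀ.
Determinant 2178·66378 − 11924² = 2389508.
α = ((-4902)·66378 − 11924·(-27472))/2389508 = 547793/597377; β = (2178·(-27472) − 11924·(-4902))/2389508 = -31422/54307.

α = 0.92, β = -0.58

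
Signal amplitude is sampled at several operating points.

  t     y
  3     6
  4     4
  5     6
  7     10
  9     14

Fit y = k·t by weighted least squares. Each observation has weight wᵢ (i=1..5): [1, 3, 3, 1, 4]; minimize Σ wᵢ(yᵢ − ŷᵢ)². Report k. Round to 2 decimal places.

Forming AᵀWA = [[505]] and AᵀWy = [730]ᵀ gives AᵀWA·[k]ᵀ = AᵀWy.
k = 730/505 = 1.44554.

k = 1.45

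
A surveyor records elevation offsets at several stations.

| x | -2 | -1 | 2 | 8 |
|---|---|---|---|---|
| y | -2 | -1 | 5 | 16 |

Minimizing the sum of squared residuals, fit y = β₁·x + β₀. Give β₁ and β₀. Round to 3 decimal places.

Normal-equation sums: Σx·x = 73, Σx = 7, Σ1 = 4.
For Aᵀy: Σx·y = 143, Σy = 18.
AᵀA·[β₁, β₀]ᵀ = Aᵀy becomes [[73, 7]; [7, 4]]·[β₁, β₀]ᵀ = [143, 18]ᵀ.
det = 73·4 − 7² = 243.
β₁ = (143·4 − 7·18)/243 = 446/243; β₀ = (73·18 − 7·143)/243 = 313/243.

β₁ = 1.835, β₀ = 1.288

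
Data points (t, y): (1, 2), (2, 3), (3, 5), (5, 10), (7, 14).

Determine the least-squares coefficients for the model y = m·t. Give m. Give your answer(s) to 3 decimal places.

m = 1.943

Forming AᵀA = [[88]] and Aᵀy = [171]ᵀ gives AᵀA·[m]ᵀ = Aᵀy.
Hence m = 171 / 88 ≈ 1.94318.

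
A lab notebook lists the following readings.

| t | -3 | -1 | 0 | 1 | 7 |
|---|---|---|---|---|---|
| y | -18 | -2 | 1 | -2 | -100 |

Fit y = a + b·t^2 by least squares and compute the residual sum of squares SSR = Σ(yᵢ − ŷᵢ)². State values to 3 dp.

SSR = 0.607

Normal-equation sums: Σ1 = 5, Σt^2 = 60, Σt^2·t^2 = 2484.
For Xᵀy: Σy = -121, Σt^2·y = -5066.
Normal equations: [[5, 60]; [60, 2484]]·[a, b]ᵀ = [-121, -5066]ᵀ.
Δ = 5·2484 − 60² = 8820.
a = ((-121)·2484 − 60·(-5066))/8820 = 283/735; b = (5·(-5066) − 60·(-121))/8820 = -1807/882.
Residuals: 79/1470, -1483/4410, 452/735, -1483/4410, 17/4410; SSR = 1339/2205.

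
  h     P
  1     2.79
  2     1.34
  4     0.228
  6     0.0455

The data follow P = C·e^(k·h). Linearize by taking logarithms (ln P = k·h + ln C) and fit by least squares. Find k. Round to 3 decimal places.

With ln Pᵢ as the transformed response and hᵢ as the regressor:
AᵀA = [[57.0000, 13.0000]; [13.0000, 4]], rhs = [-22.8425, -3.2497]ᵀ  (here Σh = 13.0000, Σ(h)² = 57.0000, Σln P = -3.2497, Σh·ln P = -22.8425).
Δ = 57.0000·4 − (13.0000)² = 59.0000; k = (-22.8425·4 − 13.0000·-3.2497)/59.0000 = -0.83260, ln C = (57.0000·-3.2497 − 13.0000·-22.8425)/59.0000 = 1.89352.

k = -0.833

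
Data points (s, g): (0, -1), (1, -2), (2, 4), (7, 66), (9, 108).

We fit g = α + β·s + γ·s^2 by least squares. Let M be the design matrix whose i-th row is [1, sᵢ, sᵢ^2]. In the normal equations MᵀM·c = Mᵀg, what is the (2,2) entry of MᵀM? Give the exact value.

135

Row 2 ↔ basis s, column 2 ↔ basis s, so (MᵀM)_{2,2} = Σᵢ (s)·(s) = (0)·(0) + (1)·(1) + (2)·(2) + (7)·(7) + (9)·(9) = 135.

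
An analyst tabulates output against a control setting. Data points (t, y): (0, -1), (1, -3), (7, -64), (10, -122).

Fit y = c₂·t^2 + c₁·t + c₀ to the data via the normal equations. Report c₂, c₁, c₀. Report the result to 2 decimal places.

Entries of AᵀA: Σt^2·t^2 = 12402, Σt^2·t = 1344, Σt^2 = 150, Σt·t = 150, Σt = 18, Σ1 = 4.
For Aᵀy: Σt^2·y = -15339, Σt·y = -1671, Σy = -190.
Inverting the 3×3 Gram matrix, [c₂, c₁, c₀]ᵀ = [-1159/1114, -1937/1114, -368/557]ᵀ.

c₂ = -1.04, c₁ = -1.74, c₀ = -0.66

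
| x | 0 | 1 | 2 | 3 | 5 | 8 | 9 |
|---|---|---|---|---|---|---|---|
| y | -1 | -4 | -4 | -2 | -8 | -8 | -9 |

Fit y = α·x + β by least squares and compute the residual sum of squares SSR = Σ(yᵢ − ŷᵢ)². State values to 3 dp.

From the data, Σx·x = 184, Σx = 28, Σ1 = 7.
Moment sums: Σx·y = -203, Σy = -36.
So AᵀA·[α, β]ᵀ = Aᵀy: [[184, 28]; [28, 7]]·[α, β]ᵀ = [-203, -36]ᵀ.
Eliminating β: 7·(row 1) − 28·(row 2) gives 504·α = 7·(-203) − 28·(-36) = -413, so α = -59/72.
Then β = ((-36) − 28·(-59/72))/7 = -235/126.
Residuals: 109/126, -221/168, -125/252, 1171/504, -1027/504, 53/126, 121/504; SSR = 6305/504.

SSR = 12.510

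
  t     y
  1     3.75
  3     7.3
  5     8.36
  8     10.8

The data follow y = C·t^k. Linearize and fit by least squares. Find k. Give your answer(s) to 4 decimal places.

k = 0.5013

Taking logs, ln y = k·ln t + ln C, so regress ln y on ln t.
XᵀX = [[8.1213, 4.7875]; [4.7875, 4]], rhs = [10.5496, 7.8126]ᵀ  (here Σln t = 4.7875, Σ(ln t)² = 8.1213, Σln y = 7.8126, Σln t·ln y = 10.5496).
Slope k = (n·Σln t·ln y − Σln t·Σln y)/(n·Σ(ln t)² − (Σln t)²) = (4·10.5496 − 4.7875·7.8126)/9.5652 = 0.50135; ln C = (Σln y − k·Σln t)/n = 1.35311.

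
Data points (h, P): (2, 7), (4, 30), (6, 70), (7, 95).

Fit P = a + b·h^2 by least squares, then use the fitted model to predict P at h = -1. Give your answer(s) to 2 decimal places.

P̂ = 0.94

The normal system XᵀX·[a, b]ᵀ = XᵀP is [[4, 105]; [105, 3969]]·[a, b]ᵀ = [202, 7683]ᵀ.
Δ = 4·3969 − 105² = 4851.
a = (202·3969 − 105·7683)/4851 = -79/77; b = (4·7683 − 105·202)/4851 = 1058/539.
At h = -1: P̂ = (-79/77)·(1) + (1058/539)·(1) = 505/539.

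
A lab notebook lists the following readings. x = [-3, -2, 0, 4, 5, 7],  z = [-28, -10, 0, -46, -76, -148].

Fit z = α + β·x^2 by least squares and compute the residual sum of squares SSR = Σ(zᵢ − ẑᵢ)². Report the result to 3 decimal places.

SSR = 8.586

Normal-equation sums: Σ1 = 6, Σx^2 = 103, Σx^2·x^2 = 3379.
Moment sums: Σz = -308, Σx^2·z = -10180.
Normal equations: [[6, 103]; [103, 3379]]·[α, β]ᵀ = [-308, -10180]ᵀ.
Eliminating β: 3379·(row 1) − 103·(row 2) gives 9665·α = 3379·(-308) − 103·(-10180) = 7808, so α = 7808/9665.
Then β = ((-10180) − 103·(7808/9665))/3379 = -29356/9665.
Residuals: -14224/9665, 12966/9665, -7808/9665, 17298/9665, -8448/9665, 216/9665; SSR = 82984/9665.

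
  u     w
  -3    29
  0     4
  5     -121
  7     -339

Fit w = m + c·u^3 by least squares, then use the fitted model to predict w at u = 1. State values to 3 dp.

ŵ = 2.149

From the data, Σ1 = 4, Σu^3 = 441, Σu^3·u^3 = 134003.
For Xᵀw: Σw = -427, Σu^3·w = -132185.
Δ = 4·134003 − 441² = 341531.
m = ((-427)·134003 − 441·(-132185))/341531 = 1074304/341531; c = (4·(-132185) − 441·(-427))/341531 = -340433/341531.
At u = 1: ŵ = (1074304/341531)·(1) + (-340433/341531)·(1) = 733871/341531.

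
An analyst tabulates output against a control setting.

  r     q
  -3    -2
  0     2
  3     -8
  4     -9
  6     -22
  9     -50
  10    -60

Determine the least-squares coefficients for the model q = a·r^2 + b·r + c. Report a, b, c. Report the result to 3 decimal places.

Sums needed: Σr^2·r^2 = 18275, Σr^2·r = 2009, Σr^2 = 251, Σr·r = 251, Σr = 29, Σ1 = 7.
Right-hand side: Σr^2·q = -11076, Σr·q = -1236, Σq = -149.
Normal equations: [[18275, 2009, 251]; [2009, 251, 29]; [251, 29, 7]]·[a, b, c]ᵀ = [-11076, -1236, -149]ᵀ.
Solving the 3×3 system (Gaussian elimination) gives a = -29287/53364, b = -35411/53364, c = 5080/4447.

a = -0.549, b = -0.664, c = 1.142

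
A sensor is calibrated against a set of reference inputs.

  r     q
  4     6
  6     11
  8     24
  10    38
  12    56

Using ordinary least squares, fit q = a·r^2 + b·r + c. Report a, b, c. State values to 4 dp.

Entries of AᵀA: Σr^2·r^2 = 36384, Σr^2·r = 3520, Σr^2 = 360, Σr·r = 360, Σr = 40, Σ1 = 5.
And Σr^2·q = 13892, Σr·q = 1334, Σq = 135.
AᵀA·[a, b, c]ᵀ = Aᵀq becomes [[36384, 3520, 360]; [3520, 360, 40]; [360, 40, 5]]·[a, b, c]ᵀ = [13892, 1334, 135]ᵀ.
Row-reducing yields a = 27/56, b = -191/140, c = 16/5.

a = 0.4821, b = -1.3643, c = 3.2000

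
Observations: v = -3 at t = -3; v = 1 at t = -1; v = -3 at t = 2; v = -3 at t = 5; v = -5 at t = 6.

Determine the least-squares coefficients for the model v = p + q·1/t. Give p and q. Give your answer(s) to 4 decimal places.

p = -2.8794, q = -2.9933

The normal system MᵀM·[p, q]ᵀ = Mᵀv is [[5, -7/15]; [-7/15, 643/450]]·[p, q]ᵀ = [-13, -44/15]ᵀ.
Determinant 5·(643/450) − (-7/15)² = 1039/150.
p = ((-13)·(643/450) − (-7/15)·(-44/15))/(1039/150) = -8975/3117; q = (5·(-44/15) − (-7/15)·(-13))/(1039/150) = -3110/1039.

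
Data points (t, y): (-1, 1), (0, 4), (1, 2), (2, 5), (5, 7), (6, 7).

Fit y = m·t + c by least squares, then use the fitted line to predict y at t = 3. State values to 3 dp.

ŷ = 5.013

Sums needed: Σt·t = 67, Σt = 13, Σ1 = 6.
Right-hand side: Σt·y = 88, Σy = 26.
Eliminating c: 6·(row 1) − 13·(row 2) gives 233·m = 6·88 − 13·26 = 190, so m = 190/233.
Then c = (26 − 13·(190/233))/6 = 598/233.
At t = 3: ŷ = (190/233)·(3) + (598/233)·(1) = 1168/233.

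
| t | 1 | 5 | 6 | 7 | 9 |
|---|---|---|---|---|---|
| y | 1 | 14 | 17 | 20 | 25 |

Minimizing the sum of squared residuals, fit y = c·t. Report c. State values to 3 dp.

MᵀM·[c]ᵀ = Mᵀy reads: 192·c = 538.
(Σt·t = 192, Σt·y = 538.)
c = 538/192 = 2.80208.

c = 2.802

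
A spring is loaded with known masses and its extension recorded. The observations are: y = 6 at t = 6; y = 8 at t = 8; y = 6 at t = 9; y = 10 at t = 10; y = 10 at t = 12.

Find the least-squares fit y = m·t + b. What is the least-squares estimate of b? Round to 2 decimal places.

b = 1.70

The normal equations are: 425·m + 45·b = 374;  45·m + 5·b = 40.
(Σt·t = 425, Σt = 45, Σ1 = 5, Σt·y = 374, Σy = 40.)
det = 425·5 − 45² = 100.
m = (374·5 − 45·40)/100 = 7/10; b = (425·40 − 45·374)/100 = 17/10.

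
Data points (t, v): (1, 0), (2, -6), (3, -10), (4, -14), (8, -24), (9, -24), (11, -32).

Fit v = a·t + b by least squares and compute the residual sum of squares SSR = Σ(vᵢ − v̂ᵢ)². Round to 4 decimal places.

Sums needed: Σt·t = 296, Σt = 38, Σ1 = 7.
For Xᵀv: Σt·v = -858, Σv = -110.
Normal equations: [[296, 38]; [38, 7]]·[a, b]ᵀ = [-858, -110]ᵀ.
Eliminating b: 7·(row 1) − 38·(row 2) gives 628·a = 7·(-858) − 38·(-110) = -1826, so a = -913/314.
Then b = ((-110) − 38·(-913/314))/7 = 11/157.
Residuals: 891/314, -40/157, -423/314, -383/157, -127/157, 659/314, -27/314; SSR = 3289/157.

SSR = 20.9490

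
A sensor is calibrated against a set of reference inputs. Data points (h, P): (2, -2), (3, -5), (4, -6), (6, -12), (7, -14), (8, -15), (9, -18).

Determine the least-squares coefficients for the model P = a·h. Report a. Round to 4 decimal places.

a = -1.9112

Normal-equation sums: Σh·h = 259.
Right-hand side: Σh·P = -495.
Normal equations: [[259]]·[a]ᵀ = [-495]ᵀ.
a = (-495)/259 = -1.9112.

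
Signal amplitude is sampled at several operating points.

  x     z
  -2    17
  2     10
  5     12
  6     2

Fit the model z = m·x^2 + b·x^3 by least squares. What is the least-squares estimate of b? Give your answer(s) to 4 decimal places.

b = -0.5138

Forming MᵀM = [[1953, 10901]; [10901, 62409]] and Mᵀz = [480, 1876]ᵀ gives MᵀM·[m, b]ᵀ = Mᵀz.
Δ = 1953·62409 − 10901² = 3052976.
m = (480·62409 − 10901·1876)/3052976 = 2376511/763244; b = (1953·1876 − 10901·480)/3052976 = -392163/763244.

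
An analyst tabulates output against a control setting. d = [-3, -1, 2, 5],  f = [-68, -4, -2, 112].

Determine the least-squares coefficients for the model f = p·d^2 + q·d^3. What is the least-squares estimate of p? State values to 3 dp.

The normal system XᵀX·[p, q]ᵀ = Xᵀf is [[723, 2913]; [2913, 16419]]·[p, q]ᵀ = [2176, 15824]ᵀ.
Eliminating q: 16419·(row 1) − 2913·(row 2) gives 3385368·p = 16419·2176 − 2913·15824 = -10367568, so p = -47998/15673.
Then q = (15824 − 2913·(-47998/15673))/16419 = 70862/47019.

p = -3.062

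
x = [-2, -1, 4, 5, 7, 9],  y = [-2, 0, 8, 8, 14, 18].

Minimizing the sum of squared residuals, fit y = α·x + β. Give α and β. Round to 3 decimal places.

The normal system MᵀM·[α, β]ᵀ = Mᵀy is [[176, 22]; [22, 6]]·[α, β]ᵀ = [336, 46]ᵀ.
Eliminating β: 6·(row 1) − 22·(row 2) gives 572·α = 6·336 − 22·46 = 1004, so α = 251/143.
Then β = (46 − 22·(251/143))/6 = 16/13.

α = 1.755, β = 1.231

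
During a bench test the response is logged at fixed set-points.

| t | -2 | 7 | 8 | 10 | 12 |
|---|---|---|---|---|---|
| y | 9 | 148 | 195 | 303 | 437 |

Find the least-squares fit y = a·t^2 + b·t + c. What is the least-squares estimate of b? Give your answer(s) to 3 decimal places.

b = 0.441

The normal equations are: 37249·a + 3575·b + 361·c = 112996;  3575·a + 361·b + 35·c = 10852;  361·a + 35·b + 5·c = 1092.
Inverting the 3×3 Gram matrix, [a, b, c]ᵀ = [187448/62229, 27458/62229, -45046/20743]ᵀ.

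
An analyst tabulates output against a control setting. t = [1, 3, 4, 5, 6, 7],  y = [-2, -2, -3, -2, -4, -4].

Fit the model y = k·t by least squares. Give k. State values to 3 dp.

k = -0.603

Normal-equation sums: Σt·t = 136.
Moment sums: Σt·y = -82.
Hence k = -82 / 136 ≈ -0.602941.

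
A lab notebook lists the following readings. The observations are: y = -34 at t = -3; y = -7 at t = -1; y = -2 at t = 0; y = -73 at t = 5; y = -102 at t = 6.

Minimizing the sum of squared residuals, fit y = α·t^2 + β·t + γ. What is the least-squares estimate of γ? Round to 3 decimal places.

Entries of XᵀX: Σt^2·t^2 = 2003, Σt^2·t = 313, Σt^2 = 71, Σt·t = 71, Σt = 7, Σ1 = 5.
And Σt^2·y = -5810, Σt·y = -868, Σy = -218.
So XᵀX·[α, β, γ]ᵀ = Xᵀy: [[2003, 313, 71]; [313, 71, 7]; [71, 7, 5]]·[α, β, γ]ᵀ = [-5810, -868, -218]ᵀ.
Inverting the 3×3 Gram matrix, [α, β, γ]ᵀ = [-6376/2119, 2767/2119, -5723/2119]ᵀ.

γ = -2.701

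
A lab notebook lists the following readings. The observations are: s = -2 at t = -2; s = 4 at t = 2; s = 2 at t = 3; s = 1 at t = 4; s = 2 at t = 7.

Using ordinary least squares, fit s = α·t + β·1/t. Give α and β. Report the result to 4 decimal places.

α = 0.1245, β = 5.1582

The normal system AᵀA·[α, β]ᵀ = Aᵀs is [[82, 5]; [5, 4897/7056]]·[α, β]ᵀ = [36, 353/84]ᵀ.
Δ = 82·(4897/7056) − 5² = 112577/3528.
α = (36·(4897/7056) − 5·(353/84))/(112577/3528) = 14016/112577; β = (82·(353/84) − 5·36)/(112577/3528) = 580692/112577.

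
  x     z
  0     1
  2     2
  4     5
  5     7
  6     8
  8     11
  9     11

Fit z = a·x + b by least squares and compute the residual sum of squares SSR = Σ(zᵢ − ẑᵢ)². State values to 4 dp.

Sums needed: Σx·x = 226, Σx = 34, Σ1 = 7.
And Σx·z = 294, Σz = 45.
Eliminating b: 7·(row 1) − 34·(row 2) gives 426·a = 7·294 − 34·45 = 528, so a = 88/71.
Then b = (45 − 34·(88/71))/7 = 29/71.
Residuals: 42/71, -63/71, -26/71, 28/71, 11/71, 48/71, -40/71; SSR = 158/71.

SSR = 2.2254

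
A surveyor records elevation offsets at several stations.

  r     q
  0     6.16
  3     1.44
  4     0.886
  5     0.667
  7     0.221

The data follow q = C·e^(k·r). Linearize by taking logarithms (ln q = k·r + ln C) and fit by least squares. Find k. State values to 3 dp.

k = -0.468

Taking logs, ln q = k·r + ln C, so regress ln q on r.
Σr = 19.0000, Σ(r)² = 99.0000, Σln q = 0.1471, Σr·ln q = -11.9822.
Equations: 99.0000·k + 19.0000·ln C = -11.9822;  19.0000·k + 5·ln C = 0.1471.
Slope k = (n·Σr·ln q − Σr·Σln q)/(n·Σ(r)² − (Σr)²) = (5·-11.9822 − 19.0000·0.1471)/134.0000 = -0.46796; ln C = (Σln q − k·Σr)/n = 1.80766.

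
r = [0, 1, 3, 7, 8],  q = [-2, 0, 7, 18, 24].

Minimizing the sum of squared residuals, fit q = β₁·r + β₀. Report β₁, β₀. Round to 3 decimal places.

β₁ = 3.157, β₀ = -2.598

Normal-equation sums: Σr·r = 123, Σr = 19, Σ1 = 5.
For Xᵀq: Σr·q = 339, Σq = 47.
XᵀX·[β₁, β₀]ᵀ = Xᵀq becomes [[123, 19]; [19, 5]]·[β₁, β₀]ᵀ = [339, 47]ᵀ.
Eliminating β₀: 5·(row 1) − 19·(row 2) gives 254·β₁ = 5·339 − 19·47 = 802, so β₁ = 401/127.
Then β₀ = (47 − 19·(401/127))/5 = -330/127.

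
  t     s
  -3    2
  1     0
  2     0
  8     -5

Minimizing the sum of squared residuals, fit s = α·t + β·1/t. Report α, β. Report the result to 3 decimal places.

From the data, Σt·t = 78, Σt·1/t = 4, Σ1/t·1/t = 793/576.
For Xᵀs: Σt·s = -46, Σ1/t·s = -31/24.
So XᵀX·[α, β]ᵀ = Xᵀs: [[78, 4]; [4, 793/576]]·[α, β]ᵀ = [-46, -31/24]ᵀ.
Δ = 78·(793/576) − 4² = 8773/96.
α = ((-46)·(793/576) − 4·(-31/24))/(8773/96) = -16751/26319; β = (78·(-31/24) − 4·(-46))/(8773/96) = 7992/8773.

α = -0.636, β = 0.911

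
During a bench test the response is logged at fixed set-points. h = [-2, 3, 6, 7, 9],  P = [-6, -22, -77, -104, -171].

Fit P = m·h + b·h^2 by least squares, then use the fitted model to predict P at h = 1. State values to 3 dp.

The normal equations are: 179·m + 1307·b = -2783;  1307·m + 10355·b = -21941.
Eliminating b: 10355·(row 1) − 1307·(row 2) gives 145296·m = 10355·(-2783) − 1307·(-21941) = -141078, so m = -23513/24216.
Then b = ((-21941) − 1307·(-23513/24216))/10355 = -48343/24216.
At h = 1: P̂ = (-23513/24216)·(1) + (-48343/24216)·(1) = -2994/1009.

P̂ = -2.967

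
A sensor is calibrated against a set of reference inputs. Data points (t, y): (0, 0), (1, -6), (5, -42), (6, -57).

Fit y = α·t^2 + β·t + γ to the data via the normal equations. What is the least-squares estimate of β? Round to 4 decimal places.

Sums needed: Σt^2·t^2 = 1922, Σt^2·t = 342, Σt^2 = 62, Σt·t = 62, Σt = 12, Σ1 = 4.
And Σt^2·y = -3108, Σt·y = -558, Σy = -105.
So AᵀA·[α, β, γ]ᵀ = Aᵀy: [[1922, 342, 62]; [342, 62, 12]; [62, 12, 4]]·[α, β, γ]ᵀ = [-3108, -558, -105]ᵀ.
Solving the 3×3 system (Gaussian elimination) gives α = -9/10, β = -513/130, γ = -6/13.

β = -3.9462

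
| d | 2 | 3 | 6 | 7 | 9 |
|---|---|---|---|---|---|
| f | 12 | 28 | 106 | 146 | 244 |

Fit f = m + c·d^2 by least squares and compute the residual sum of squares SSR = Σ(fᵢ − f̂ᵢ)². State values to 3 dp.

XᵀX·[m, c]ᵀ = Xᵀf reads: 5·m + 179·c = 536;  179·m + 10355·c = 31034.
det = 5·10355 − 179² = 19734.
m = (536·10355 − 179·31034)/19734 = -801/3289; c = (5·31034 − 179·536)/19734 = 9871/3289.
Residuals: 785/3289, 4054/3289, -5921/3289, -244/299, 3766/3289; SSR = 22346/3289.

SSR = 6.794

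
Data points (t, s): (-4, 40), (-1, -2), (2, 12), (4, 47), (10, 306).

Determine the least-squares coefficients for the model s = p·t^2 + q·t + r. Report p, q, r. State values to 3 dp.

With design matrix X, XᵀX = [[10529, 1007, 137]; [1007, 137, 11]; [137, 11, 5]] and Xᵀs = [32038, 3114, 403]ᵀ.
Solving the 3×3 system (Gaussian elimination) gives p = 36883/12332, q = 38395/36996, r = -67187/18498.

p = 2.991, q = 1.038, r = -3.632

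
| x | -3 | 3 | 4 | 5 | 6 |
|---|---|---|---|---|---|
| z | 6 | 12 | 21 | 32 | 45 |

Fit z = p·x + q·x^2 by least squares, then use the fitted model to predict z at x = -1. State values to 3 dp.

ẑ = -0.014

Entries of AᵀA: Σx·x = 95, Σx·x^2 = 405, Σx^2·x^2 = 2339.
Moment sums: Σx·z = 532, Σx^2·z = 2918.
Normal equations: [[95, 405]; [405, 2339]]·[p, q]ᵀ = [532, 2918]ᵀ.
Determinant 95·2339 − 405² = 58180.
p = (532·2339 − 405·2918)/58180 = 31279/29090; q = (95·2918 − 405·532)/58180 = 6175/5818.
At x = -1: ẑ = (31279/29090)·(-1) + (6175/5818)·(1) = -202/14545.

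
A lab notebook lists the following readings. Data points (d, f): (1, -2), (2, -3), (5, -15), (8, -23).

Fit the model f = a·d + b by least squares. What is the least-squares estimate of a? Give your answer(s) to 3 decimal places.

a = -3.167

Entries of XᵀX: Σd·d = 94, Σd = 16, Σ1 = 4.
And Σd·f = -267, Σf = -43.
Normal equations: [[94, 16]; [16, 4]]·[a, b]ᵀ = [-267, -43]ᵀ.
det = 94·4 − 16² = 120.
a = ((-267)·4 − 16·(-43))/120 = -19/6; b = (94·(-43) − 16·(-267))/120 = 23/12.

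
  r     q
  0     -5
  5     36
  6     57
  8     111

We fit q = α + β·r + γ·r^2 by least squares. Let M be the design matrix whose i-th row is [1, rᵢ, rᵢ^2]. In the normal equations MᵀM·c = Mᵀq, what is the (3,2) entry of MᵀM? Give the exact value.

853

Row 3 ↔ basis r^2, column 2 ↔ basis r, so (MᵀM)_{3,2} = Σᵢ (r^2)·(r) = (0)·(0) + (25)·(5) + (36)·(6) + (64)·(8) = 853.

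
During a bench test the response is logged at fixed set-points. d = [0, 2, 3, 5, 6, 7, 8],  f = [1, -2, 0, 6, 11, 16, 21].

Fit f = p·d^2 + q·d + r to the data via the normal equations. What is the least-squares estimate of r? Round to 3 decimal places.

From the data, Σd^2·d^2 = 8515, Σd^2·d = 1231, Σd^2 = 187, Σd·d = 187, Σd = 31, Σ1 = 7.
And Σd^2·f = 2666, Σd·f = 372, Σf = 53.
MᵀM·[p, q, r]ᵀ = Mᵀf becomes [[8515, 1231, 187]; [1231, 187, 31]; [187, 31, 7]]·[p, q, r]ᵀ = [2666, 372, 53]ᵀ.
Row-reducing yields p = 499/924, q = -373/231, r = 13/44.

r = 0.295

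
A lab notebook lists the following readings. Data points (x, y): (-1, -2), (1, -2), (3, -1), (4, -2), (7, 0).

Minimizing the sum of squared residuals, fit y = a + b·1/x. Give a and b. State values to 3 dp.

a = -1.413, b = 0.088

Compute the Gram sums: Σ1 = 5, Σ1/x = 61/84, Σ1/x·1/x = 15481/7056.
And Σy = -7, Σ1/x·y = -5/6.
So MᵀM·[a, b]ᵀ = Mᵀy: [[5, 61/84]; [61/84, 15481/7056]]·[a, b]ᵀ = [-7, -5/6]ᵀ.
det = 5·(15481/7056) − (61/84)² = 18421/1764.
a = ((-7)·(15481/7056) − (61/84)·(-5/6))/(18421/1764) = -104097/73684; b = (5·(-5/6) − (61/84)·(-7))/(18421/1764) = 1617/18421.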